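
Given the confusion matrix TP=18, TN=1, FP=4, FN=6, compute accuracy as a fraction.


Accuracy = (TP + TN) / (TP + TN + FP + FN)
TP + TN = 18 + 1 = 19
Total = 18 + 1 + 4 + 6 = 29
Accuracy = 19 / 29 = 19/29

19/29


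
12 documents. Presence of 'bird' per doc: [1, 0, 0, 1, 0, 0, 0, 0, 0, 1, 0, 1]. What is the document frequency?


Checking each document for 'bird':
Doc 1: present
Doc 2: absent
Doc 3: absent
Doc 4: present
Doc 5: absent
Doc 6: absent
Doc 7: absent
Doc 8: absent
Doc 9: absent
Doc 10: present
Doc 11: absent
Doc 12: present
df = sum of presences = 1 + 0 + 0 + 1 + 0 + 0 + 0 + 0 + 0 + 1 + 0 + 1 = 4

4


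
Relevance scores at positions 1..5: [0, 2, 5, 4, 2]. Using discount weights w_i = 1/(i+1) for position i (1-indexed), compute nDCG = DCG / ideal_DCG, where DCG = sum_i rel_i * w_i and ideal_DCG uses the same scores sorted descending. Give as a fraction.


Position discount weights w_i = 1/(i+1) for i=1..5:
Weights = [1/2, 1/3, 1/4, 1/5, 1/6]
Actual relevance: [0, 2, 5, 4, 2]
DCG = 0/2 + 2/3 + 5/4 + 4/5 + 2/6 = 61/20
Ideal relevance (sorted desc): [5, 4, 2, 2, 0]
Ideal DCG = 5/2 + 4/3 + 2/4 + 2/5 + 0/6 = 71/15
nDCG = DCG / ideal_DCG = 61/20 / 71/15 = 183/284

183/284


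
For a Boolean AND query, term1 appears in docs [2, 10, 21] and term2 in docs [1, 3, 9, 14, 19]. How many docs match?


Boolean AND: find intersection of posting lists
term1 docs: [2, 10, 21]
term2 docs: [1, 3, 9, 14, 19]
Intersection: []
|intersection| = 0

0


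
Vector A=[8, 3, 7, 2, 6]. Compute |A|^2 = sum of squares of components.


|A|^2 = sum of squared components
A[0]^2 = 8^2 = 64
A[1]^2 = 3^2 = 9
A[2]^2 = 7^2 = 49
A[3]^2 = 2^2 = 4
A[4]^2 = 6^2 = 36
Sum = 64 + 9 + 49 + 4 + 36 = 162

162


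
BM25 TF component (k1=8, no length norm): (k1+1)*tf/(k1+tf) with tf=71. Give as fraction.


BM25 TF component = (k1+1)*tf / (k1+tf)
k1 = 8, tf = 71
Numerator = (8+1)*71 = 639
Denominator = 8 + 71 = 79
= 639/79 = 639/79

639/79


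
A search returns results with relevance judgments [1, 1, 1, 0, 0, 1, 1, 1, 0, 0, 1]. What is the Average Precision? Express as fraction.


Computing P@k for each relevant position:
Position 1: relevant, P@1 = 1/1 = 1
Position 2: relevant, P@2 = 2/2 = 1
Position 3: relevant, P@3 = 3/3 = 1
Position 4: not relevant
Position 5: not relevant
Position 6: relevant, P@6 = 4/6 = 2/3
Position 7: relevant, P@7 = 5/7 = 5/7
Position 8: relevant, P@8 = 6/8 = 3/4
Position 9: not relevant
Position 10: not relevant
Position 11: relevant, P@11 = 7/11 = 7/11
Sum of P@k = 1 + 1 + 1 + 2/3 + 5/7 + 3/4 + 7/11 = 5329/924
AP = 5329/924 / 7 = 5329/6468

5329/6468


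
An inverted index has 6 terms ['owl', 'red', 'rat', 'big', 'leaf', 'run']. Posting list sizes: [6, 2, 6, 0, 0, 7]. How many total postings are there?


Summing posting list sizes:
'owl': 6 postings
'red': 2 postings
'rat': 6 postings
'big': 0 postings
'leaf': 0 postings
'run': 7 postings
Total = 6 + 2 + 6 + 0 + 0 + 7 = 21

21


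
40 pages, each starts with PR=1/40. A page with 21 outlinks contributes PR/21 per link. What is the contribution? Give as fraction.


Initial PR = 1/40 = 1/40
Outlinks = 21
Contribution per link = PR / outlinks
= 1/40 / 21
= 1/840

1/840


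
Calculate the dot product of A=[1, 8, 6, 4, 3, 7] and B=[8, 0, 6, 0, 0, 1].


Dot product = sum of element-wise products
A[0]*B[0] = 1*8 = 8
A[1]*B[1] = 8*0 = 0
A[2]*B[2] = 6*6 = 36
A[3]*B[3] = 4*0 = 0
A[4]*B[4] = 3*0 = 0
A[5]*B[5] = 7*1 = 7
Sum = 8 + 0 + 36 + 0 + 0 + 7 = 51

51


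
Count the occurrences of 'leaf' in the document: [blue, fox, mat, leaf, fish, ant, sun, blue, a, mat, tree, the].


Document has 12 words
Scanning for 'leaf':
Found at positions: [3]
Count = 1

1


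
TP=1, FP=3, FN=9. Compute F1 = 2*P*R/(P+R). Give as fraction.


F1 = 2 * P * R / (P + R)
P = TP/(TP+FP) = 1/4 = 1/4
R = TP/(TP+FN) = 1/10 = 1/10
2 * P * R = 2 * 1/4 * 1/10 = 1/20
P + R = 1/4 + 1/10 = 7/20
F1 = 1/20 / 7/20 = 1/7

1/7


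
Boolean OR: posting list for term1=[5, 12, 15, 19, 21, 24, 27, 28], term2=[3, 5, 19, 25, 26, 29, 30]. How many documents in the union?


Boolean OR: find union of posting lists
term1 docs: [5, 12, 15, 19, 21, 24, 27, 28]
term2 docs: [3, 5, 19, 25, 26, 29, 30]
Union: [3, 5, 12, 15, 19, 21, 24, 25, 26, 27, 28, 29, 30]
|union| = 13

13


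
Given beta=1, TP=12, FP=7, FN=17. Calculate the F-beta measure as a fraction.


P = TP/(TP+FP) = 12/19 = 12/19
R = TP/(TP+FN) = 12/29 = 12/29
beta^2 = 1^2 = 1
(1 + beta^2) = 2
Numerator = (1+beta^2)*P*R = 288/551
Denominator = beta^2*P + R = 12/19 + 12/29 = 576/551
F_beta = 1/2

1/2


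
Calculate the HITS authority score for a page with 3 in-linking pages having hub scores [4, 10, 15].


Authority = sum of hub scores of in-linkers
In-link 1: hub score = 4
In-link 2: hub score = 10
In-link 3: hub score = 15
Authority = 4 + 10 + 15 = 29

29


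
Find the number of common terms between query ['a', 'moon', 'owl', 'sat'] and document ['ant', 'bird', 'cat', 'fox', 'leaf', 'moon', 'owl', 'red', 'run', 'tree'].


Query terms: ['a', 'moon', 'owl', 'sat']
Document terms: ['ant', 'bird', 'cat', 'fox', 'leaf', 'moon', 'owl', 'red', 'run', 'tree']
Common terms: ['moon', 'owl']
Overlap count = 2

2


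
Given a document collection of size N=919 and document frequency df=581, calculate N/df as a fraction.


IDF ratio = N / df
= 919 / 581
= 919/581

919/581


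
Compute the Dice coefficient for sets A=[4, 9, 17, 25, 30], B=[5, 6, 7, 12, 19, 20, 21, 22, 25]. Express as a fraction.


A intersect B = [25]
|A intersect B| = 1
|A| = 5, |B| = 9
Dice = 2*1 / (5+9)
= 2 / 14 = 1/7

1/7


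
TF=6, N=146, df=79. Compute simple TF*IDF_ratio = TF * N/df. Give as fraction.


TF * (N/df)
= 6 * (146/79)
= 6 * 146/79
= 876/79

876/79


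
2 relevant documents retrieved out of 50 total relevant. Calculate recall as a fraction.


Recall = retrieved_relevant / total_relevant
= 2 / 50
= 2 / (2 + 48)
= 1/25

1/25


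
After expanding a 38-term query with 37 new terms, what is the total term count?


Original terms: 38
Expansion terms: 37
Total = 38 + 37 = 75

75


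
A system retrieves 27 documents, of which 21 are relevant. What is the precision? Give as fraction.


Precision = relevant_retrieved / total_retrieved
= 21 / 27
= 21 / (21 + 6)
= 7/9

7/9


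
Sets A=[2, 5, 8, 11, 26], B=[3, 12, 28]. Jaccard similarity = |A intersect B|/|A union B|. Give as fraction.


A intersect B = []
|A intersect B| = 0
A union B = [2, 3, 5, 8, 11, 12, 26, 28]
|A union B| = 8
Jaccard = 0/8 = 0

0


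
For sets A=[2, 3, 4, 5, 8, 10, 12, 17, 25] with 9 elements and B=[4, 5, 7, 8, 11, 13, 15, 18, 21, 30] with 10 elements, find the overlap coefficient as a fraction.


A intersect B = [4, 5, 8]
|A intersect B| = 3
min(|A|, |B|) = min(9, 10) = 9
Overlap = 3 / 9 = 1/3

1/3


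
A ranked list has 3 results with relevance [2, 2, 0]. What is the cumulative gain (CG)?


Cumulative Gain = sum of relevance scores
Position 1: rel=2, running sum=2
Position 2: rel=2, running sum=4
Position 3: rel=0, running sum=4
CG = 4

4


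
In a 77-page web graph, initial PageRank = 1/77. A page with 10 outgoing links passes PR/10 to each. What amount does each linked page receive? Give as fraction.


Initial PR = 1/77 = 1/77
Outlinks = 10
Contribution per link = PR / outlinks
= 1/77 / 10
= 1/770

1/770


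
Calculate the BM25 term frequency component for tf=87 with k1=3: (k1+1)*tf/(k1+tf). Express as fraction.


BM25 TF component = (k1+1)*tf / (k1+tf)
k1 = 3, tf = 87
Numerator = (3+1)*87 = 348
Denominator = 3 + 87 = 90
= 348/90 = 58/15

58/15


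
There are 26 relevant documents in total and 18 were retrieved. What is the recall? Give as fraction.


Recall = retrieved_relevant / total_relevant
= 18 / 26
= 18 / (18 + 8)
= 9/13

9/13


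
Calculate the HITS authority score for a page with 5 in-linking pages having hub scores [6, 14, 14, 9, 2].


Authority = sum of hub scores of in-linkers
In-link 1: hub score = 6
In-link 2: hub score = 14
In-link 3: hub score = 14
In-link 4: hub score = 9
In-link 5: hub score = 2
Authority = 6 + 14 + 14 + 9 + 2 = 45

45


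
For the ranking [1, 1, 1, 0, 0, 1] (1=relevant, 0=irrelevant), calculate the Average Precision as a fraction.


Computing P@k for each relevant position:
Position 1: relevant, P@1 = 1/1 = 1
Position 2: relevant, P@2 = 2/2 = 1
Position 3: relevant, P@3 = 3/3 = 1
Position 4: not relevant
Position 5: not relevant
Position 6: relevant, P@6 = 4/6 = 2/3
Sum of P@k = 1 + 1 + 1 + 2/3 = 11/3
AP = 11/3 / 4 = 11/12

11/12


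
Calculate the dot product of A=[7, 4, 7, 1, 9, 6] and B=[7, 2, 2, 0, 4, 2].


Dot product = sum of element-wise products
A[0]*B[0] = 7*7 = 49
A[1]*B[1] = 4*2 = 8
A[2]*B[2] = 7*2 = 14
A[3]*B[3] = 1*0 = 0
A[4]*B[4] = 9*4 = 36
A[5]*B[5] = 6*2 = 12
Sum = 49 + 8 + 14 + 0 + 36 + 12 = 119

119


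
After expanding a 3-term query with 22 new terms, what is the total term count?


Original terms: 3
Expansion terms: 22
Total = 3 + 22 = 25

25


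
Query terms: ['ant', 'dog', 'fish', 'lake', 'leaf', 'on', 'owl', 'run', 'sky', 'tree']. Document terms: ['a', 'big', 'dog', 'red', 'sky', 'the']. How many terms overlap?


Query terms: ['ant', 'dog', 'fish', 'lake', 'leaf', 'on', 'owl', 'run', 'sky', 'tree']
Document terms: ['a', 'big', 'dog', 'red', 'sky', 'the']
Common terms: ['dog', 'sky']
Overlap count = 2

2


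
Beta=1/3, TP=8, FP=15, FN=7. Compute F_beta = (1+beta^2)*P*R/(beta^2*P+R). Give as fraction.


P = TP/(TP+FP) = 8/23 = 8/23
R = TP/(TP+FN) = 8/15 = 8/15
beta^2 = 1/3^2 = 1/9
(1 + beta^2) = 10/9
Numerator = (1+beta^2)*P*R = 128/621
Denominator = beta^2*P + R = 8/207 + 8/15 = 592/1035
F_beta = 40/111

40/111


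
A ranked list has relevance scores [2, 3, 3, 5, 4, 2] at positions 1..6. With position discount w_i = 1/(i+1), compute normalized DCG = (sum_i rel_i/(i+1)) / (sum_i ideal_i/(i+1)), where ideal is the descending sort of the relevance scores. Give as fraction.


Position discount weights w_i = 1/(i+1) for i=1..6:
Weights = [1/2, 1/3, 1/4, 1/5, 1/6, 1/7]
Actual relevance: [2, 3, 3, 5, 4, 2]
DCG = 2/2 + 3/3 + 3/4 + 5/5 + 4/6 + 2/7 = 395/84
Ideal relevance (sorted desc): [5, 4, 3, 3, 2, 2]
Ideal DCG = 5/2 + 4/3 + 3/4 + 3/5 + 2/6 + 2/7 = 2437/420
nDCG = DCG / ideal_DCG = 395/84 / 2437/420 = 1975/2437

1975/2437


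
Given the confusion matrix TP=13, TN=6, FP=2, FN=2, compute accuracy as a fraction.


Accuracy = (TP + TN) / (TP + TN + FP + FN)
TP + TN = 13 + 6 = 19
Total = 13 + 6 + 2 + 2 = 23
Accuracy = 19 / 23 = 19/23

19/23


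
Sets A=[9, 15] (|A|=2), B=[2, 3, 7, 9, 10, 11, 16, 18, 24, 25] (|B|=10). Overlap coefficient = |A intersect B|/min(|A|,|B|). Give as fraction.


A intersect B = [9]
|A intersect B| = 1
min(|A|, |B|) = min(2, 10) = 2
Overlap = 1 / 2 = 1/2

1/2


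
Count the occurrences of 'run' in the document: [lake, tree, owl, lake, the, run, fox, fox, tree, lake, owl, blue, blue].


Document has 13 words
Scanning for 'run':
Found at positions: [5]
Count = 1

1


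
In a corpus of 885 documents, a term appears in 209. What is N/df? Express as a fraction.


IDF ratio = N / df
= 885 / 209
= 885/209

885/209


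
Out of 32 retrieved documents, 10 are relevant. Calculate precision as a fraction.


Precision = relevant_retrieved / total_retrieved
= 10 / 32
= 10 / (10 + 22)
= 5/16

5/16


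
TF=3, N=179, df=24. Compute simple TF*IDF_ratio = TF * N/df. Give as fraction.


TF * (N/df)
= 3 * (179/24)
= 3 * 179/24
= 179/8

179/8


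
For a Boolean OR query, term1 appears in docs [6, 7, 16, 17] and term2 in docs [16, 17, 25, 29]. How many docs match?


Boolean OR: find union of posting lists
term1 docs: [6, 7, 16, 17]
term2 docs: [16, 17, 25, 29]
Union: [6, 7, 16, 17, 25, 29]
|union| = 6

6


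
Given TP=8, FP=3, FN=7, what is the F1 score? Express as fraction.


F1 = 2 * P * R / (P + R)
P = TP/(TP+FP) = 8/11 = 8/11
R = TP/(TP+FN) = 8/15 = 8/15
2 * P * R = 2 * 8/11 * 8/15 = 128/165
P + R = 8/11 + 8/15 = 208/165
F1 = 128/165 / 208/165 = 8/13

8/13


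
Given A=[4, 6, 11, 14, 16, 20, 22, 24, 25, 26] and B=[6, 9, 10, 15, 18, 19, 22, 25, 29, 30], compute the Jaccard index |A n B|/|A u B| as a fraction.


A intersect B = [6, 22, 25]
|A intersect B| = 3
A union B = [4, 6, 9, 10, 11, 14, 15, 16, 18, 19, 20, 22, 24, 25, 26, 29, 30]
|A union B| = 17
Jaccard = 3/17 = 3/17

3/17


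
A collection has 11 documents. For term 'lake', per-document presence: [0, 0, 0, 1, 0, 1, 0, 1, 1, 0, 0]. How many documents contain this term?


Checking each document for 'lake':
Doc 1: absent
Doc 2: absent
Doc 3: absent
Doc 4: present
Doc 5: absent
Doc 6: present
Doc 7: absent
Doc 8: present
Doc 9: present
Doc 10: absent
Doc 11: absent
df = sum of presences = 0 + 0 + 0 + 1 + 0 + 1 + 0 + 1 + 1 + 0 + 0 = 4

4


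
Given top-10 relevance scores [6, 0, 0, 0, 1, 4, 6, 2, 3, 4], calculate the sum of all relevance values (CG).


Cumulative Gain = sum of relevance scores
Position 1: rel=6, running sum=6
Position 2: rel=0, running sum=6
Position 3: rel=0, running sum=6
Position 4: rel=0, running sum=6
Position 5: rel=1, running sum=7
Position 6: rel=4, running sum=11
Position 7: rel=6, running sum=17
Position 8: rel=2, running sum=19
Position 9: rel=3, running sum=22
Position 10: rel=4, running sum=26
CG = 26

26


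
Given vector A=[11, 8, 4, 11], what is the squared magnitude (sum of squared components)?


|A|^2 = sum of squared components
A[0]^2 = 11^2 = 121
A[1]^2 = 8^2 = 64
A[2]^2 = 4^2 = 16
A[3]^2 = 11^2 = 121
Sum = 121 + 64 + 16 + 121 = 322

322


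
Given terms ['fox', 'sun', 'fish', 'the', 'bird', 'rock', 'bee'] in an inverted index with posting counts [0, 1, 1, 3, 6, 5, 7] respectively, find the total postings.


Summing posting list sizes:
'fox': 0 postings
'sun': 1 postings
'fish': 1 postings
'the': 3 postings
'bird': 6 postings
'rock': 5 postings
'bee': 7 postings
Total = 0 + 1 + 1 + 3 + 6 + 5 + 7 = 23

23


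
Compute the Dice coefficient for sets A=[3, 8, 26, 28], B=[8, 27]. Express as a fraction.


A intersect B = [8]
|A intersect B| = 1
|A| = 4, |B| = 2
Dice = 2*1 / (4+2)
= 2 / 6 = 1/3

1/3


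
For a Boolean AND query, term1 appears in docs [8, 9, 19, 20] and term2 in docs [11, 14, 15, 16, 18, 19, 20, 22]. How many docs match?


Boolean AND: find intersection of posting lists
term1 docs: [8, 9, 19, 20]
term2 docs: [11, 14, 15, 16, 18, 19, 20, 22]
Intersection: [19, 20]
|intersection| = 2

2


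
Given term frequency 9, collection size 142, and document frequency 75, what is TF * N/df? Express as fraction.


TF * (N/df)
= 9 * (142/75)
= 9 * 142/75
= 426/25

426/25


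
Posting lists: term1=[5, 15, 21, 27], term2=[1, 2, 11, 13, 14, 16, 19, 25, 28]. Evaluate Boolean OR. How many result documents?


Boolean OR: find union of posting lists
term1 docs: [5, 15, 21, 27]
term2 docs: [1, 2, 11, 13, 14, 16, 19, 25, 28]
Union: [1, 2, 5, 11, 13, 14, 15, 16, 19, 21, 25, 27, 28]
|union| = 13

13


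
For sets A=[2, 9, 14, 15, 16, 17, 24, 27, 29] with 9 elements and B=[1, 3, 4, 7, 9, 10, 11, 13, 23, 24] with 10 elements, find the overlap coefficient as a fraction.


A intersect B = [9, 24]
|A intersect B| = 2
min(|A|, |B|) = min(9, 10) = 9
Overlap = 2 / 9 = 2/9

2/9


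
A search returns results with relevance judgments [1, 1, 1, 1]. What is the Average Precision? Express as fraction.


Computing P@k for each relevant position:
Position 1: relevant, P@1 = 1/1 = 1
Position 2: relevant, P@2 = 2/2 = 1
Position 3: relevant, P@3 = 3/3 = 1
Position 4: relevant, P@4 = 4/4 = 1
Sum of P@k = 1 + 1 + 1 + 1 = 4
AP = 4 / 4 = 1

1


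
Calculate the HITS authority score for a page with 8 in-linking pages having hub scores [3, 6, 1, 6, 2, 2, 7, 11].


Authority = sum of hub scores of in-linkers
In-link 1: hub score = 3
In-link 2: hub score = 6
In-link 3: hub score = 1
In-link 4: hub score = 6
In-link 5: hub score = 2
In-link 6: hub score = 2
In-link 7: hub score = 7
In-link 8: hub score = 11
Authority = 3 + 6 + 1 + 6 + 2 + 2 + 7 + 11 = 38

38


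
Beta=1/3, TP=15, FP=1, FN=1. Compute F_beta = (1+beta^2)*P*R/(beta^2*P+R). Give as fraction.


P = TP/(TP+FP) = 15/16 = 15/16
R = TP/(TP+FN) = 15/16 = 15/16
beta^2 = 1/3^2 = 1/9
(1 + beta^2) = 10/9
Numerator = (1+beta^2)*P*R = 125/128
Denominator = beta^2*P + R = 5/48 + 15/16 = 25/24
F_beta = 15/16

15/16


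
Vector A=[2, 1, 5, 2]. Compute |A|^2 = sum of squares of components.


|A|^2 = sum of squared components
A[0]^2 = 2^2 = 4
A[1]^2 = 1^2 = 1
A[2]^2 = 5^2 = 25
A[3]^2 = 2^2 = 4
Sum = 4 + 1 + 25 + 4 = 34

34


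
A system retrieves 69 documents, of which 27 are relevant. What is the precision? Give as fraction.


Precision = relevant_retrieved / total_retrieved
= 27 / 69
= 27 / (27 + 42)
= 9/23

9/23


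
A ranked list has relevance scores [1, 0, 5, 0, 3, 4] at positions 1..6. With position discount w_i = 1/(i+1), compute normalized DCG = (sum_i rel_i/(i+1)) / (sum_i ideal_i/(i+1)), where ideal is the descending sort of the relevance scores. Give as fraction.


Position discount weights w_i = 1/(i+1) for i=1..6:
Weights = [1/2, 1/3, 1/4, 1/5, 1/6, 1/7]
Actual relevance: [1, 0, 5, 0, 3, 4]
DCG = 1/2 + 0/3 + 5/4 + 0/5 + 3/6 + 4/7 = 79/28
Ideal relevance (sorted desc): [5, 4, 3, 1, 0, 0]
Ideal DCG = 5/2 + 4/3 + 3/4 + 1/5 + 0/6 + 0/7 = 287/60
nDCG = DCG / ideal_DCG = 79/28 / 287/60 = 1185/2009

1185/2009


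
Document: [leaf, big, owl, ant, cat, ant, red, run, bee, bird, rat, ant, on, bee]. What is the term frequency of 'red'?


Document has 14 words
Scanning for 'red':
Found at positions: [6]
Count = 1

1


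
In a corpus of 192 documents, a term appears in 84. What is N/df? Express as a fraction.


IDF ratio = N / df
= 192 / 84
= 16/7

16/7


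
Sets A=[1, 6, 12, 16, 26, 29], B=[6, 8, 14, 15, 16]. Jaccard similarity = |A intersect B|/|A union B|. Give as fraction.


A intersect B = [6, 16]
|A intersect B| = 2
A union B = [1, 6, 8, 12, 14, 15, 16, 26, 29]
|A union B| = 9
Jaccard = 2/9 = 2/9

2/9


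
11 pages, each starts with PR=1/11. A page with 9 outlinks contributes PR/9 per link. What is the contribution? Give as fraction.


Initial PR = 1/11 = 1/11
Outlinks = 9
Contribution per link = PR / outlinks
= 1/11 / 9
= 1/99

1/99


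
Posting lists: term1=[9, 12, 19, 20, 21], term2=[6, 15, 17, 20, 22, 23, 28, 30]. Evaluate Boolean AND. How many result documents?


Boolean AND: find intersection of posting lists
term1 docs: [9, 12, 19, 20, 21]
term2 docs: [6, 15, 17, 20, 22, 23, 28, 30]
Intersection: [20]
|intersection| = 1

1


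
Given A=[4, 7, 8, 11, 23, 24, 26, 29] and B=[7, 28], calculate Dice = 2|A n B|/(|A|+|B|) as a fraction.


A intersect B = [7]
|A intersect B| = 1
|A| = 8, |B| = 2
Dice = 2*1 / (8+2)
= 2 / 10 = 1/5

1/5


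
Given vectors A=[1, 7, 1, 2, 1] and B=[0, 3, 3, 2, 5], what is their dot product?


Dot product = sum of element-wise products
A[0]*B[0] = 1*0 = 0
A[1]*B[1] = 7*3 = 21
A[2]*B[2] = 1*3 = 3
A[3]*B[3] = 2*2 = 4
A[4]*B[4] = 1*5 = 5
Sum = 0 + 21 + 3 + 4 + 5 = 33

33


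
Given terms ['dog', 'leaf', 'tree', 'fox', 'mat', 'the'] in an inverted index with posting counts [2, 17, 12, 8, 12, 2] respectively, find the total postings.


Summing posting list sizes:
'dog': 2 postings
'leaf': 17 postings
'tree': 12 postings
'fox': 8 postings
'mat': 12 postings
'the': 2 postings
Total = 2 + 17 + 12 + 8 + 12 + 2 = 53

53


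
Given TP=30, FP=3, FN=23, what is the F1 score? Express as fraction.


F1 = 2 * P * R / (P + R)
P = TP/(TP+FP) = 30/33 = 10/11
R = TP/(TP+FN) = 30/53 = 30/53
2 * P * R = 2 * 10/11 * 30/53 = 600/583
P + R = 10/11 + 30/53 = 860/583
F1 = 600/583 / 860/583 = 30/43

30/43


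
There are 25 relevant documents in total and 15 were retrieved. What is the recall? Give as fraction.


Recall = retrieved_relevant / total_relevant
= 15 / 25
= 15 / (15 + 10)
= 3/5

3/5


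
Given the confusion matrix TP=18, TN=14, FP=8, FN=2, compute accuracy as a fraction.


Accuracy = (TP + TN) / (TP + TN + FP + FN)
TP + TN = 18 + 14 = 32
Total = 18 + 14 + 8 + 2 = 42
Accuracy = 32 / 42 = 16/21

16/21


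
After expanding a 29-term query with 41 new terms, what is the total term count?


Original terms: 29
Expansion terms: 41
Total = 29 + 41 = 70

70


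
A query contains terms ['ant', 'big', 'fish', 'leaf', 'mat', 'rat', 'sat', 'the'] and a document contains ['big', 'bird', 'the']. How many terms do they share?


Query terms: ['ant', 'big', 'fish', 'leaf', 'mat', 'rat', 'sat', 'the']
Document terms: ['big', 'bird', 'the']
Common terms: ['big', 'the']
Overlap count = 2

2


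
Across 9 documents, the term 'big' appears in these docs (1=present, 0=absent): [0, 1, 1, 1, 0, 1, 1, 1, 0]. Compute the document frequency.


Checking each document for 'big':
Doc 1: absent
Doc 2: present
Doc 3: present
Doc 4: present
Doc 5: absent
Doc 6: present
Doc 7: present
Doc 8: present
Doc 9: absent
df = sum of presences = 0 + 1 + 1 + 1 + 0 + 1 + 1 + 1 + 0 = 6

6


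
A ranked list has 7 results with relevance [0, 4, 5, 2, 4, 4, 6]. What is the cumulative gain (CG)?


Cumulative Gain = sum of relevance scores
Position 1: rel=0, running sum=0
Position 2: rel=4, running sum=4
Position 3: rel=5, running sum=9
Position 4: rel=2, running sum=11
Position 5: rel=4, running sum=15
Position 6: rel=4, running sum=19
Position 7: rel=6, running sum=25
CG = 25

25


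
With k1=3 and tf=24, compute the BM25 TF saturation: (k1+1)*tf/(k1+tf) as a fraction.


BM25 TF component = (k1+1)*tf / (k1+tf)
k1 = 3, tf = 24
Numerator = (3+1)*24 = 96
Denominator = 3 + 24 = 27
= 96/27 = 32/9

32/9


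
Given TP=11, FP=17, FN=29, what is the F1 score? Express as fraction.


F1 = 2 * P * R / (P + R)
P = TP/(TP+FP) = 11/28 = 11/28
R = TP/(TP+FN) = 11/40 = 11/40
2 * P * R = 2 * 11/28 * 11/40 = 121/560
P + R = 11/28 + 11/40 = 187/280
F1 = 121/560 / 187/280 = 11/34

11/34


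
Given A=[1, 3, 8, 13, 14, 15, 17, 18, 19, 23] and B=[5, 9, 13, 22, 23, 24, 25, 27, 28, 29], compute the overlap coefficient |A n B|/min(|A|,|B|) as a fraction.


A intersect B = [13, 23]
|A intersect B| = 2
min(|A|, |B|) = min(10, 10) = 10
Overlap = 2 / 10 = 1/5

1/5


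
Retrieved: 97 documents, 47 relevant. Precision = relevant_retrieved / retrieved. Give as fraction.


Precision = relevant_retrieved / total_retrieved
= 47 / 97
= 47 / (47 + 50)
= 47/97

47/97


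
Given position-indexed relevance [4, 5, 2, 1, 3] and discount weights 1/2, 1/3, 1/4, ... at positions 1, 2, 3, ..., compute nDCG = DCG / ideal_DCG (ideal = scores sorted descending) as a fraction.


Position discount weights w_i = 1/(i+1) for i=1..5:
Weights = [1/2, 1/3, 1/4, 1/5, 1/6]
Actual relevance: [4, 5, 2, 1, 3]
DCG = 4/2 + 5/3 + 2/4 + 1/5 + 3/6 = 73/15
Ideal relevance (sorted desc): [5, 4, 3, 2, 1]
Ideal DCG = 5/2 + 4/3 + 3/4 + 2/5 + 1/6 = 103/20
nDCG = DCG / ideal_DCG = 73/15 / 103/20 = 292/309

292/309


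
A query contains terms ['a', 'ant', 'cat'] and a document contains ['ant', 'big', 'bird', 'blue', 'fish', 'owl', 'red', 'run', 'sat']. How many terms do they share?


Query terms: ['a', 'ant', 'cat']
Document terms: ['ant', 'big', 'bird', 'blue', 'fish', 'owl', 'red', 'run', 'sat']
Common terms: ['ant']
Overlap count = 1

1


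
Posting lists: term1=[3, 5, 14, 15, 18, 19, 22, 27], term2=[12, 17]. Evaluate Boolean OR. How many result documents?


Boolean OR: find union of posting lists
term1 docs: [3, 5, 14, 15, 18, 19, 22, 27]
term2 docs: [12, 17]
Union: [3, 5, 12, 14, 15, 17, 18, 19, 22, 27]
|union| = 10

10


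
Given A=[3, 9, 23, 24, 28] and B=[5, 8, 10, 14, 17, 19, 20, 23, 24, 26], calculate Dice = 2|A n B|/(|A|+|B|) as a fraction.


A intersect B = [23, 24]
|A intersect B| = 2
|A| = 5, |B| = 10
Dice = 2*2 / (5+10)
= 4 / 15 = 4/15

4/15


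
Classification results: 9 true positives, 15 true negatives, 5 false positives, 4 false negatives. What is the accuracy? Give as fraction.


Accuracy = (TP + TN) / (TP + TN + FP + FN)
TP + TN = 9 + 15 = 24
Total = 9 + 15 + 5 + 4 = 33
Accuracy = 24 / 33 = 8/11

8/11


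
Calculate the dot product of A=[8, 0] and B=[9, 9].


Dot product = sum of element-wise products
A[0]*B[0] = 8*9 = 72
A[1]*B[1] = 0*9 = 0
Sum = 72 + 0 = 72

72


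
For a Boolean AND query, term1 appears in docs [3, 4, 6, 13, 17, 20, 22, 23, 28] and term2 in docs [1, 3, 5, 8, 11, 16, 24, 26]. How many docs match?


Boolean AND: find intersection of posting lists
term1 docs: [3, 4, 6, 13, 17, 20, 22, 23, 28]
term2 docs: [1, 3, 5, 8, 11, 16, 24, 26]
Intersection: [3]
|intersection| = 1

1


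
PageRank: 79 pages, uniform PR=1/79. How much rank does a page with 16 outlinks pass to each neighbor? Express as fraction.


Initial PR = 1/79 = 1/79
Outlinks = 16
Contribution per link = PR / outlinks
= 1/79 / 16
= 1/1264

1/1264


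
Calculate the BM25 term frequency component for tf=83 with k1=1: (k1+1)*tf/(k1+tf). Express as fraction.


BM25 TF component = (k1+1)*tf / (k1+tf)
k1 = 1, tf = 83
Numerator = (1+1)*83 = 166
Denominator = 1 + 83 = 84
= 166/84 = 83/42

83/42


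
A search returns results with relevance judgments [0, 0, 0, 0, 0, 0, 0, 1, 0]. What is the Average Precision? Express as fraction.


Computing P@k for each relevant position:
Position 1: not relevant
Position 2: not relevant
Position 3: not relevant
Position 4: not relevant
Position 5: not relevant
Position 6: not relevant
Position 7: not relevant
Position 8: relevant, P@8 = 1/8 = 1/8
Position 9: not relevant
Sum of P@k = 1/8 = 1/8
AP = 1/8 / 1 = 1/8

1/8


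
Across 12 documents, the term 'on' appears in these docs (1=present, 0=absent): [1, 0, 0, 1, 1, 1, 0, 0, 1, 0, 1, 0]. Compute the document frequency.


Checking each document for 'on':
Doc 1: present
Doc 2: absent
Doc 3: absent
Doc 4: present
Doc 5: present
Doc 6: present
Doc 7: absent
Doc 8: absent
Doc 9: present
Doc 10: absent
Doc 11: present
Doc 12: absent
df = sum of presences = 1 + 0 + 0 + 1 + 1 + 1 + 0 + 0 + 1 + 0 + 1 + 0 = 6

6


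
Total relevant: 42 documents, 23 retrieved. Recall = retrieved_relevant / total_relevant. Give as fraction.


Recall = retrieved_relevant / total_relevant
= 23 / 42
= 23 / (23 + 19)
= 23/42

23/42


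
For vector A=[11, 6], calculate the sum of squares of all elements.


|A|^2 = sum of squared components
A[0]^2 = 11^2 = 121
A[1]^2 = 6^2 = 36
Sum = 121 + 36 = 157

157


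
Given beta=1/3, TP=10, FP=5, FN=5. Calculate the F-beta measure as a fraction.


P = TP/(TP+FP) = 10/15 = 2/3
R = TP/(TP+FN) = 10/15 = 2/3
beta^2 = 1/3^2 = 1/9
(1 + beta^2) = 10/9
Numerator = (1+beta^2)*P*R = 40/81
Denominator = beta^2*P + R = 2/27 + 2/3 = 20/27
F_beta = 2/3

2/3


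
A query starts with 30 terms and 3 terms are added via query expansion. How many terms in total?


Original terms: 30
Expansion terms: 3
Total = 30 + 3 = 33

33


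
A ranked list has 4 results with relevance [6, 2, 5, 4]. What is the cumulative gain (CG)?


Cumulative Gain = sum of relevance scores
Position 1: rel=6, running sum=6
Position 2: rel=2, running sum=8
Position 3: rel=5, running sum=13
Position 4: rel=4, running sum=17
CG = 17

17


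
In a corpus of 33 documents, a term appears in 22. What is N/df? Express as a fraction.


IDF ratio = N / df
= 33 / 22
= 3/2

3/2


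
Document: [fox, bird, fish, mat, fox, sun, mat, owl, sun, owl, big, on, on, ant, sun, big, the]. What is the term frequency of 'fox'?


Document has 17 words
Scanning for 'fox':
Found at positions: [0, 4]
Count = 2

2


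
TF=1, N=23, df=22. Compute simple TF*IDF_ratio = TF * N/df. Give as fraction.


TF * (N/df)
= 1 * (23/22)
= 1 * 23/22
= 23/22

23/22


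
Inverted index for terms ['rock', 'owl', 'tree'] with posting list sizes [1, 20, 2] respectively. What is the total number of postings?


Summing posting list sizes:
'rock': 1 postings
'owl': 20 postings
'tree': 2 postings
Total = 1 + 20 + 2 = 23

23


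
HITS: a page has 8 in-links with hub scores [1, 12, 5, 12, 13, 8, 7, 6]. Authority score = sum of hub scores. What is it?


Authority = sum of hub scores of in-linkers
In-link 1: hub score = 1
In-link 2: hub score = 12
In-link 3: hub score = 5
In-link 4: hub score = 12
In-link 5: hub score = 13
In-link 6: hub score = 8
In-link 7: hub score = 7
In-link 8: hub score = 6
Authority = 1 + 12 + 5 + 12 + 13 + 8 + 7 + 6 = 64

64


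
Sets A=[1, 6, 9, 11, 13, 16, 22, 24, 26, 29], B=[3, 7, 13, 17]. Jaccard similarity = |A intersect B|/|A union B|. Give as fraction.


A intersect B = [13]
|A intersect B| = 1
A union B = [1, 3, 6, 7, 9, 11, 13, 16, 17, 22, 24, 26, 29]
|A union B| = 13
Jaccard = 1/13 = 1/13

1/13


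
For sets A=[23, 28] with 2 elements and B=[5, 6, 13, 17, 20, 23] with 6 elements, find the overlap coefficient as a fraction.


A intersect B = [23]
|A intersect B| = 1
min(|A|, |B|) = min(2, 6) = 2
Overlap = 1 / 2 = 1/2

1/2


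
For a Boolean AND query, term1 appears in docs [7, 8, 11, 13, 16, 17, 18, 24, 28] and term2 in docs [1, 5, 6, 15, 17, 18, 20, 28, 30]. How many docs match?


Boolean AND: find intersection of posting lists
term1 docs: [7, 8, 11, 13, 16, 17, 18, 24, 28]
term2 docs: [1, 5, 6, 15, 17, 18, 20, 28, 30]
Intersection: [17, 18, 28]
|intersection| = 3

3


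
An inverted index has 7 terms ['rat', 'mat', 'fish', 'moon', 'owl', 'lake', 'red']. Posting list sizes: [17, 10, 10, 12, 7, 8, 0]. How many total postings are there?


Summing posting list sizes:
'rat': 17 postings
'mat': 10 postings
'fish': 10 postings
'moon': 12 postings
'owl': 7 postings
'lake': 8 postings
'red': 0 postings
Total = 17 + 10 + 10 + 12 + 7 + 8 + 0 = 64

64


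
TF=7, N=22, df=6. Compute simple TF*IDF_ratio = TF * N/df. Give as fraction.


TF * (N/df)
= 7 * (22/6)
= 7 * 11/3
= 77/3

77/3


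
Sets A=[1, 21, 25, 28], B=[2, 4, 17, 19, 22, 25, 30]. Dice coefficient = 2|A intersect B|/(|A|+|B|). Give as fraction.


A intersect B = [25]
|A intersect B| = 1
|A| = 4, |B| = 7
Dice = 2*1 / (4+7)
= 2 / 11 = 2/11

2/11


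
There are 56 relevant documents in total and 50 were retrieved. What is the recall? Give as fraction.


Recall = retrieved_relevant / total_relevant
= 50 / 56
= 50 / (50 + 6)
= 25/28

25/28


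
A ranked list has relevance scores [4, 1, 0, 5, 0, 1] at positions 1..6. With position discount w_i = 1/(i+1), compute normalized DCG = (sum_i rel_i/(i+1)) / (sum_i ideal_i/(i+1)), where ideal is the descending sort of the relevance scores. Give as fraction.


Position discount weights w_i = 1/(i+1) for i=1..6:
Weights = [1/2, 1/3, 1/4, 1/5, 1/6, 1/7]
Actual relevance: [4, 1, 0, 5, 0, 1]
DCG = 4/2 + 1/3 + 0/4 + 5/5 + 0/6 + 1/7 = 73/21
Ideal relevance (sorted desc): [5, 4, 1, 1, 0, 0]
Ideal DCG = 5/2 + 4/3 + 1/4 + 1/5 + 0/6 + 0/7 = 257/60
nDCG = DCG / ideal_DCG = 73/21 / 257/60 = 1460/1799

1460/1799


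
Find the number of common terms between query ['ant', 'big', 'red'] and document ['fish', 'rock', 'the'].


Query terms: ['ant', 'big', 'red']
Document terms: ['fish', 'rock', 'the']
Common terms: []
Overlap count = 0

0


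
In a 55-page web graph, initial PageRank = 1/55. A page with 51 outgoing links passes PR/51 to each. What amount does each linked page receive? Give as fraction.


Initial PR = 1/55 = 1/55
Outlinks = 51
Contribution per link = PR / outlinks
= 1/55 / 51
= 1/2805

1/2805


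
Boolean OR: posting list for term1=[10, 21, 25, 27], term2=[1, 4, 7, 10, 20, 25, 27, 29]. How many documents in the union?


Boolean OR: find union of posting lists
term1 docs: [10, 21, 25, 27]
term2 docs: [1, 4, 7, 10, 20, 25, 27, 29]
Union: [1, 4, 7, 10, 20, 21, 25, 27, 29]
|union| = 9

9


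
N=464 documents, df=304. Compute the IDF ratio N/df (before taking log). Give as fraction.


IDF ratio = N / df
= 464 / 304
= 29/19

29/19


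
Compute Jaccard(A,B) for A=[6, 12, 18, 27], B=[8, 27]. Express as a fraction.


A intersect B = [27]
|A intersect B| = 1
A union B = [6, 8, 12, 18, 27]
|A union B| = 5
Jaccard = 1/5 = 1/5

1/5


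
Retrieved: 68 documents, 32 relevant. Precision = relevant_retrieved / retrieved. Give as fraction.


Precision = relevant_retrieved / total_retrieved
= 32 / 68
= 32 / (32 + 36)
= 8/17

8/17


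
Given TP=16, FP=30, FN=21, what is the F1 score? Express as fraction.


F1 = 2 * P * R / (P + R)
P = TP/(TP+FP) = 16/46 = 8/23
R = TP/(TP+FN) = 16/37 = 16/37
2 * P * R = 2 * 8/23 * 16/37 = 256/851
P + R = 8/23 + 16/37 = 664/851
F1 = 256/851 / 664/851 = 32/83

32/83


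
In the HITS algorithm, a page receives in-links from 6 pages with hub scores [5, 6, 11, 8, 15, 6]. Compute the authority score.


Authority = sum of hub scores of in-linkers
In-link 1: hub score = 5
In-link 2: hub score = 6
In-link 3: hub score = 11
In-link 4: hub score = 8
In-link 5: hub score = 15
In-link 6: hub score = 6
Authority = 5 + 6 + 11 + 8 + 15 + 6 = 51

51


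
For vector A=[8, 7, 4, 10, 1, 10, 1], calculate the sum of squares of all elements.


|A|^2 = sum of squared components
A[0]^2 = 8^2 = 64
A[1]^2 = 7^2 = 49
A[2]^2 = 4^2 = 16
A[3]^2 = 10^2 = 100
A[4]^2 = 1^2 = 1
A[5]^2 = 10^2 = 100
A[6]^2 = 1^2 = 1
Sum = 64 + 49 + 16 + 100 + 1 + 100 + 1 = 331

331


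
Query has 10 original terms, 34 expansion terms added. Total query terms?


Original terms: 10
Expansion terms: 34
Total = 10 + 34 = 44

44


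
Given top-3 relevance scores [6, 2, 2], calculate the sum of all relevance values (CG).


Cumulative Gain = sum of relevance scores
Position 1: rel=6, running sum=6
Position 2: rel=2, running sum=8
Position 3: rel=2, running sum=10
CG = 10

10


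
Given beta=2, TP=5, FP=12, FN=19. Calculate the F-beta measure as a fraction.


P = TP/(TP+FP) = 5/17 = 5/17
R = TP/(TP+FN) = 5/24 = 5/24
beta^2 = 2^2 = 4
(1 + beta^2) = 5
Numerator = (1+beta^2)*P*R = 125/408
Denominator = beta^2*P + R = 20/17 + 5/24 = 565/408
F_beta = 25/113

25/113


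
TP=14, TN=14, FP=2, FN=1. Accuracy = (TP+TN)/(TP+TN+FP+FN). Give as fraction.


Accuracy = (TP + TN) / (TP + TN + FP + FN)
TP + TN = 14 + 14 = 28
Total = 14 + 14 + 2 + 1 = 31
Accuracy = 28 / 31 = 28/31

28/31


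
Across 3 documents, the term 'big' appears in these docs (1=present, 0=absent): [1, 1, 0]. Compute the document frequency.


Checking each document for 'big':
Doc 1: present
Doc 2: present
Doc 3: absent
df = sum of presences = 1 + 1 + 0 = 2

2


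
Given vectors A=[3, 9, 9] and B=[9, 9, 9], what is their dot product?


Dot product = sum of element-wise products
A[0]*B[0] = 3*9 = 27
A[1]*B[1] = 9*9 = 81
A[2]*B[2] = 9*9 = 81
Sum = 27 + 81 + 81 = 189

189


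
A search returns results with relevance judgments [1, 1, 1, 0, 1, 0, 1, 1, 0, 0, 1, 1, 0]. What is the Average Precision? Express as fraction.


Computing P@k for each relevant position:
Position 1: relevant, P@1 = 1/1 = 1
Position 2: relevant, P@2 = 2/2 = 1
Position 3: relevant, P@3 = 3/3 = 1
Position 4: not relevant
Position 5: relevant, P@5 = 4/5 = 4/5
Position 6: not relevant
Position 7: relevant, P@7 = 5/7 = 5/7
Position 8: relevant, P@8 = 6/8 = 3/4
Position 9: not relevant
Position 10: not relevant
Position 11: relevant, P@11 = 7/11 = 7/11
Position 12: relevant, P@12 = 8/12 = 2/3
Position 13: not relevant
Sum of P@k = 1 + 1 + 1 + 4/5 + 5/7 + 3/4 + 7/11 + 2/3 = 30341/4620
AP = 30341/4620 / 8 = 30341/36960

30341/36960


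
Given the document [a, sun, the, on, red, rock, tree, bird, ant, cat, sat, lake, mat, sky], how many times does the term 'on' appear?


Document has 14 words
Scanning for 'on':
Found at positions: [3]
Count = 1

1


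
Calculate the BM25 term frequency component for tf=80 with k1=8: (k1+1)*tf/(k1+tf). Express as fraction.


BM25 TF component = (k1+1)*tf / (k1+tf)
k1 = 8, tf = 80
Numerator = (8+1)*80 = 720
Denominator = 8 + 80 = 88
= 720/88 = 90/11

90/11


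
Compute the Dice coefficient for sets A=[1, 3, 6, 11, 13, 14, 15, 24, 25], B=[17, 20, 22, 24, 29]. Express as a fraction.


A intersect B = [24]
|A intersect B| = 1
|A| = 9, |B| = 5
Dice = 2*1 / (9+5)
= 2 / 14 = 1/7

1/7


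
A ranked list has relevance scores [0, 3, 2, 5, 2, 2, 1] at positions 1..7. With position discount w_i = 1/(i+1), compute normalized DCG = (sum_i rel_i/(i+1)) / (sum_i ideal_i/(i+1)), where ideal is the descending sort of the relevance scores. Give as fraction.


Position discount weights w_i = 1/(i+1) for i=1..7:
Weights = [1/2, 1/3, 1/4, 1/5, 1/6, 1/7, 1/8]
Actual relevance: [0, 3, 2, 5, 2, 2, 1]
DCG = 0/2 + 3/3 + 2/4 + 5/5 + 2/6 + 2/7 + 1/8 = 545/168
Ideal relevance (sorted desc): [5, 3, 2, 2, 2, 1, 0]
Ideal DCG = 5/2 + 3/3 + 2/4 + 2/5 + 2/6 + 1/7 + 0/8 = 512/105
nDCG = DCG / ideal_DCG = 545/168 / 512/105 = 2725/4096

2725/4096


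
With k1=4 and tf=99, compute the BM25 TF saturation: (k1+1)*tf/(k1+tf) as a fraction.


BM25 TF component = (k1+1)*tf / (k1+tf)
k1 = 4, tf = 99
Numerator = (4+1)*99 = 495
Denominator = 4 + 99 = 103
= 495/103 = 495/103

495/103


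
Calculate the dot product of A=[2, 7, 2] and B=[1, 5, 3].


Dot product = sum of element-wise products
A[0]*B[0] = 2*1 = 2
A[1]*B[1] = 7*5 = 35
A[2]*B[2] = 2*3 = 6
Sum = 2 + 35 + 6 = 43

43


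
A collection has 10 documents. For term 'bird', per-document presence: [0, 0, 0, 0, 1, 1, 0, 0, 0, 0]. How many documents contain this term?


Checking each document for 'bird':
Doc 1: absent
Doc 2: absent
Doc 3: absent
Doc 4: absent
Doc 5: present
Doc 6: present
Doc 7: absent
Doc 8: absent
Doc 9: absent
Doc 10: absent
df = sum of presences = 0 + 0 + 0 + 0 + 1 + 1 + 0 + 0 + 0 + 0 = 2

2


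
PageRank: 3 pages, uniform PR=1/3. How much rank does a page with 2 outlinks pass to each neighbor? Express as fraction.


Initial PR = 1/3 = 1/3
Outlinks = 2
Contribution per link = PR / outlinks
= 1/3 / 2
= 1/6

1/6


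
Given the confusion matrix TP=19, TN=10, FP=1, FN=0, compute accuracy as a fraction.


Accuracy = (TP + TN) / (TP + TN + FP + FN)
TP + TN = 19 + 10 = 29
Total = 19 + 10 + 1 + 0 = 30
Accuracy = 29 / 30 = 29/30

29/30


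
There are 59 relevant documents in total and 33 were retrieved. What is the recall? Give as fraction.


Recall = retrieved_relevant / total_relevant
= 33 / 59
= 33 / (33 + 26)
= 33/59

33/59


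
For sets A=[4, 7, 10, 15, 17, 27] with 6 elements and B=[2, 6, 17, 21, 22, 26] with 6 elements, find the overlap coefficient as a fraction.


A intersect B = [17]
|A intersect B| = 1
min(|A|, |B|) = min(6, 6) = 6
Overlap = 1 / 6 = 1/6

1/6


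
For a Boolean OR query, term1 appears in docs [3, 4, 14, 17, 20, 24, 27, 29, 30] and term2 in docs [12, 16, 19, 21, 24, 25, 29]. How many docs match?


Boolean OR: find union of posting lists
term1 docs: [3, 4, 14, 17, 20, 24, 27, 29, 30]
term2 docs: [12, 16, 19, 21, 24, 25, 29]
Union: [3, 4, 12, 14, 16, 17, 19, 20, 21, 24, 25, 27, 29, 30]
|union| = 14

14


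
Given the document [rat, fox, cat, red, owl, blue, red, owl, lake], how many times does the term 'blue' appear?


Document has 9 words
Scanning for 'blue':
Found at positions: [5]
Count = 1

1


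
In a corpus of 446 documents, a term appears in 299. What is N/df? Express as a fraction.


IDF ratio = N / df
= 446 / 299
= 446/299

446/299


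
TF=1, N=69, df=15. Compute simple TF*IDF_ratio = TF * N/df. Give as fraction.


TF * (N/df)
= 1 * (69/15)
= 1 * 23/5
= 23/5

23/5


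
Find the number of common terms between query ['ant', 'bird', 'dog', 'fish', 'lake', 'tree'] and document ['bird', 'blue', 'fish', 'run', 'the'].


Query terms: ['ant', 'bird', 'dog', 'fish', 'lake', 'tree']
Document terms: ['bird', 'blue', 'fish', 'run', 'the']
Common terms: ['bird', 'fish']
Overlap count = 2

2


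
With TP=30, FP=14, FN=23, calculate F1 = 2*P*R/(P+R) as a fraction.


F1 = 2 * P * R / (P + R)
P = TP/(TP+FP) = 30/44 = 15/22
R = TP/(TP+FN) = 30/53 = 30/53
2 * P * R = 2 * 15/22 * 30/53 = 450/583
P + R = 15/22 + 30/53 = 1455/1166
F1 = 450/583 / 1455/1166 = 60/97

60/97


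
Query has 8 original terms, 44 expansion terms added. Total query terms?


Original terms: 8
Expansion terms: 44
Total = 8 + 44 = 52

52
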